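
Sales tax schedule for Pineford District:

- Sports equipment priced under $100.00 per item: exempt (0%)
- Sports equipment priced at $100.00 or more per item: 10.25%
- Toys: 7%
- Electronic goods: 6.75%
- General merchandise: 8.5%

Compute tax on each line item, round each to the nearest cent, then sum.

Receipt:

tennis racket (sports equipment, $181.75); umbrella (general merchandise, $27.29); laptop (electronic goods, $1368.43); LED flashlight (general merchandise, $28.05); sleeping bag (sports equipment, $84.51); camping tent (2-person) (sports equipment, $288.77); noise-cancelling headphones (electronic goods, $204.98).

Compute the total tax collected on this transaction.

Tennis racket $181.75: sports equipment, $100.00 or more → 10.25% → $18.63
Umbrella $27.29: general merchandise → 8.5% → $2.32
Laptop $1368.43: electronic goods → 6.75% → $92.37
LED flashlight $28.05: general merchandise → 8.5% → $2.38
Sleeping bag $84.51: sports equipment, under $100.00 → 0% → $0.00
Camping tent (2-person) $288.77: sports equipment, $100.00 or more → 10.25% → $29.60
Noise-cancelling headphones $204.98: electronic goods → 6.75% → $13.84
Total tax = $18.63 + $2.32 + $92.37 + $2.38 + $29.60 + $13.84 = $159.14

$159.14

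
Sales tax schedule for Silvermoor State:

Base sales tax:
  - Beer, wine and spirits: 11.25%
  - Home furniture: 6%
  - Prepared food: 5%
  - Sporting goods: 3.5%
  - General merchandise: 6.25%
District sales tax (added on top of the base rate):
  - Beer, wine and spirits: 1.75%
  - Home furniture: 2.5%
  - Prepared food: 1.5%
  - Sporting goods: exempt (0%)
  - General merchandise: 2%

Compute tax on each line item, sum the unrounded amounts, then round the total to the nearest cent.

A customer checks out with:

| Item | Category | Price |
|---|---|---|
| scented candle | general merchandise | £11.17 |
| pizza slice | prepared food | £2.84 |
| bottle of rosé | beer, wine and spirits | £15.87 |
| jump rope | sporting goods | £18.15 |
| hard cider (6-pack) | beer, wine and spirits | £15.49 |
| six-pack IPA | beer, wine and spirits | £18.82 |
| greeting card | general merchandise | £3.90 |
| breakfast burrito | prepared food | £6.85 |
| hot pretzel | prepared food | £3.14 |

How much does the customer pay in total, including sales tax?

Scented candle £11.17: general merchandise → 6.25% + 2% district = 8.25% → £0.921525
Pizza slice £2.84: prepared food → 5% + 1.5% district = 6.5% → £0.1846
Bottle of rosé £15.87: beer, wine and spirits → 11.25% + 1.75% district = 13% → £2.0631
Jump rope £18.15: sporting goods → 3.5% + 0% district = 3.5% → £0.63525
Hard cider (6-pack) £15.49: beer, wine and spirits → 11.25% + 1.75% district = 13% → £2.0137
Six-pack IPA £18.82: beer, wine and spirits → 11.25% + 1.75% district = 13% → £2.4466
Greeting card £3.90: general merchandise → 6.25% + 2% district = 8.25% → £0.32175
Breakfast burrito £6.85: prepared food → 5% + 1.5% district = 6.5% → £0.44525
Hot pretzel £3.14: prepared food → 5% + 1.5% district = 6.5% → £0.2041
Subtotal = £96.23; unrounded tax = £9.235875 → £9.24; total due = £105.47

£105.47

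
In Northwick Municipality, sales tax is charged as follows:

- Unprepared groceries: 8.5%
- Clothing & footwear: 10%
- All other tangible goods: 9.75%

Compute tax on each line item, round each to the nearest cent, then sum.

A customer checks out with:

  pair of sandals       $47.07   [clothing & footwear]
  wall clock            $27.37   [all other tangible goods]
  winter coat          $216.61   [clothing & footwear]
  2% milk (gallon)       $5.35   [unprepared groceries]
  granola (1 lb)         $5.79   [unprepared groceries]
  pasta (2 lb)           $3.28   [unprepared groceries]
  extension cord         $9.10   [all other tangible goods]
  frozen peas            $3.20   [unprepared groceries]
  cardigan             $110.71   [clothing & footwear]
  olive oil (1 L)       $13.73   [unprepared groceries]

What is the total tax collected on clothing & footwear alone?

$37.44

Pair of sandals $47.07: clothing & footwear → 10% → $4.71
Winter coat $216.61: clothing & footwear → 10% → $21.66
Cardigan $110.71: clothing & footwear → 10% → $11.07
Tax on clothing & footwear = $4.71 + $21.66 + $11.07 = $37.44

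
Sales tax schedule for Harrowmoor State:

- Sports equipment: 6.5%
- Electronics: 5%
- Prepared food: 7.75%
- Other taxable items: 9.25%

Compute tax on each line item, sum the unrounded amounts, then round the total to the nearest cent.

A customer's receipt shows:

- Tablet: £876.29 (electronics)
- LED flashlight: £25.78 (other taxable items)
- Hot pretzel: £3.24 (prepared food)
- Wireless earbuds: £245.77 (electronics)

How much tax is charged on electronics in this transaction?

Tablet £876.29: electronics → 5% → £43.8145
Wireless earbuds £245.77: electronics → 5% → £12.2885
Tax on electronics: unrounded sum = £56.103 → £56.10

£56.10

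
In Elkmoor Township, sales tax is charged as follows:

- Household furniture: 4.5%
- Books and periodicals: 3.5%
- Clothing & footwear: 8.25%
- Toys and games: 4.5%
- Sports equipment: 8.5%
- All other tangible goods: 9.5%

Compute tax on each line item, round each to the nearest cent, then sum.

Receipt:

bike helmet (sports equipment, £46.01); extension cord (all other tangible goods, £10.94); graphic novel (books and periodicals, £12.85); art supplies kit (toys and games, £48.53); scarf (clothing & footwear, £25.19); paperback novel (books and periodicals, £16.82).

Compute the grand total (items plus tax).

£170.59

Bike helmet £46.01: sports equipment → 8.5% → £3.91
Extension cord £10.94: all other tangible goods → 9.5% → £1.04
Graphic novel £12.85: books and periodicals → 3.5% → £0.45
Art supplies kit £48.53: toys and games → 4.5% → £2.18
Scarf £25.19: clothing & footwear → 8.25% → £2.08
Paperback novel £16.82: books and periodicals → 3.5% → £0.59
Subtotal = £160.34; tax = £10.25; total due = £170.59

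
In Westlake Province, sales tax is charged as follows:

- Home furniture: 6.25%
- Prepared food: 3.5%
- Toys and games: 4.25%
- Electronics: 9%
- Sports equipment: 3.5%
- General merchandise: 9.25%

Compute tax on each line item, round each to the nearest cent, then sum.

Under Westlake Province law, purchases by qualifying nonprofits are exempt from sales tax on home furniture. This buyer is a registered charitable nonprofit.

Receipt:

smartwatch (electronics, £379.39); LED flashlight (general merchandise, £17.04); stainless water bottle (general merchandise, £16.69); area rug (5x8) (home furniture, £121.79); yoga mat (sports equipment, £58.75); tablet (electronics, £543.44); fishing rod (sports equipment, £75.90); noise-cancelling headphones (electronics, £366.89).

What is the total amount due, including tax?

Smartwatch £379.39: electronics → 9% → £34.15
LED flashlight £17.04: general merchandise → 9.25% → £1.58
Stainless water bottle £16.69: general merchandise → 9.25% → £1.54
Area rug (5x8) £121.79: home furniture, buyer-exempt → 0% → £0.00
Yoga mat £58.75: sports equipment → 3.5% → £2.06
Tablet £543.44: electronics → 9% → £48.91
Fishing rod £75.90: sports equipment → 3.5% → £2.66
Noise-cancelling headphones £366.89: electronics → 9% → £33.02
Subtotal = £1579.89; tax = £123.92; total due = £1703.81

£1703.81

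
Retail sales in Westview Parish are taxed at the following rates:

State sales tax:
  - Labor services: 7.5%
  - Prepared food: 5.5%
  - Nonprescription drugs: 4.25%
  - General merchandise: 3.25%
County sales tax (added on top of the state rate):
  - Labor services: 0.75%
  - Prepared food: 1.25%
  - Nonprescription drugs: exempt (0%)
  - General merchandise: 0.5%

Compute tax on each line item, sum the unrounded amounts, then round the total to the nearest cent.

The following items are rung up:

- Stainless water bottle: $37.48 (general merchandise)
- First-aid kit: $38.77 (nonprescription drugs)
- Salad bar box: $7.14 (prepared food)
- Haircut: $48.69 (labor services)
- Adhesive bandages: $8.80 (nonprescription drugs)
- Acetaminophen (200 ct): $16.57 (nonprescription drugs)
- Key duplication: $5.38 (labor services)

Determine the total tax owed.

$9.07

Stainless water bottle $37.48: general merchandise → 3.25% + 0.5% county = 3.75% → $1.4055
First-aid kit $38.77: nonprescription drugs → 4.25% + 0% county = 4.25% → $1.647725
Salad bar box $7.14: prepared food → 5.5% + 1.25% county = 6.75% → $0.48195
Haircut $48.69: labor services → 7.5% + 0.75% county = 8.25% → $4.016925
Adhesive bandages $8.80: nonprescription drugs → 4.25% + 0% county = 4.25% → $0.374
Acetaminophen (200 ct) $16.57: nonprescription drugs → 4.25% + 0% county = 4.25% → $0.704225
Key duplication $5.38: labor services → 7.5% + 0.75% county = 8.25% → $0.44385
Unrounded tax sum = $9.074175 → $9.07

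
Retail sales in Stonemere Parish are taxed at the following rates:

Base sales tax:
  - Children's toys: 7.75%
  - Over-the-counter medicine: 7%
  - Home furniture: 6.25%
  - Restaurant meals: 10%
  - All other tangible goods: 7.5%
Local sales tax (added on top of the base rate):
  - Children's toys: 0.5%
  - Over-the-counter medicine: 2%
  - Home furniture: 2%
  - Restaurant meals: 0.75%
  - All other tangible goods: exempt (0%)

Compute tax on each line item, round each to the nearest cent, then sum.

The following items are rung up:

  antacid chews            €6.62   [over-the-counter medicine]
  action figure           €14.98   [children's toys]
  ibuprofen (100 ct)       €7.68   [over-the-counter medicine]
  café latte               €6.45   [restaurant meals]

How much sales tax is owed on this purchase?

€3.22

Antacid chews €6.62: over-the-counter medicine → 7% + 2% local = 9% → €0.60
Action figure €14.98: children's toys → 7.75% + 0.5% local = 8.25% → €1.24
Ibuprofen (100 ct) €7.68: over-the-counter medicine → 7% + 2% local = 9% → €0.69
Café latte €6.45: restaurant meals → 10% + 0.75% local = 10.75% → €0.69
Total tax = €0.60 + €1.24 + €0.69 + €0.69 = €3.22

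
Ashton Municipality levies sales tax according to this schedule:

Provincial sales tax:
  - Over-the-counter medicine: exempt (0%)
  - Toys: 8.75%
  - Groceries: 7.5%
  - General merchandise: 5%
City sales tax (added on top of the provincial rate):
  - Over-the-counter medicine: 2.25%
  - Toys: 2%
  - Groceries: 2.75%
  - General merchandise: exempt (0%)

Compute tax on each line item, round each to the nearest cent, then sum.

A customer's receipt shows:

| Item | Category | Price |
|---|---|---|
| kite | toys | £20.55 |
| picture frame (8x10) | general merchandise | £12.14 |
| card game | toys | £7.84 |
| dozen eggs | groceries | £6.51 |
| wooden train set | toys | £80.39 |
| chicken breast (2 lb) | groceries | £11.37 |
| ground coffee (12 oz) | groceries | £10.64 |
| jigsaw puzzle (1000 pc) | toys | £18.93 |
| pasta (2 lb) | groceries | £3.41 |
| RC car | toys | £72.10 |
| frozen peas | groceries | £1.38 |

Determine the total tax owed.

Kite £20.55: toys → 8.75% + 2% city = 10.75% → £2.21
Picture frame (8x10) £12.14: general merchandise → 5% + 0% city = 5% → £0.61
Card game £7.84: toys → 8.75% + 2% city = 10.75% → £0.84
Dozen eggs £6.51: groceries → 7.5% + 2.75% city = 10.25% → £0.67
Wooden train set £80.39: toys → 8.75% + 2% city = 10.75% → £8.64
Chicken breast (2 lb) £11.37: groceries → 7.5% + 2.75% city = 10.25% → £1.17
Ground coffee (12 oz) £10.64: groceries → 7.5% + 2.75% city = 10.25% → £1.09
Jigsaw puzzle (1000 pc) £18.93: toys → 8.75% + 2% city = 10.75% → £2.03
Pasta (2 lb) £3.41: groceries → 7.5% + 2.75% city = 10.25% → £0.35
RC car £72.10: toys → 8.75% + 2% city = 10.75% → £7.75
Frozen peas £1.38: groceries → 7.5% + 2.75% city = 10.25% → £0.14
Total tax = £2.21 + £0.61 + £0.84 + £0.67 + £8.64 + £1.17 + £1.09 + £2.03 + £0.35 + £7.75 + £0.14 = £25.50

£25.50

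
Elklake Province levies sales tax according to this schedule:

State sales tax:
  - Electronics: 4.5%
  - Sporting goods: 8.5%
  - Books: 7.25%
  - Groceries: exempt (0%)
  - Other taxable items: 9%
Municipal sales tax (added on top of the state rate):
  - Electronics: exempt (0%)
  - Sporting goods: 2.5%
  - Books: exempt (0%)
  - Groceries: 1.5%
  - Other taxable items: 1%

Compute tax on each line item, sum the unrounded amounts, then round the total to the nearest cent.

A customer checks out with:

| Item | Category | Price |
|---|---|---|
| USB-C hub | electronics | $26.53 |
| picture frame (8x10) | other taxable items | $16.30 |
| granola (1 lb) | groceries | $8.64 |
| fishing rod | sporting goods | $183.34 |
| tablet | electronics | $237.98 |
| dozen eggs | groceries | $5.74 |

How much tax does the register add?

$33.92

USB-C hub $26.53: electronics → 4.5% + 0% municipal = 4.5% → $1.19385
Picture frame (8x10) $16.30: other taxable items → 9% + 1% municipal = 10% → $1.63
Granola (1 lb) $8.64: groceries → 0% + 1.5% municipal = 1.5% → $0.1296
Fishing rod $183.34: sporting goods → 8.5% + 2.5% municipal = 11% → $20.1674
Tablet $237.98: electronics → 4.5% + 0% municipal = 4.5% → $10.7091
Dozen eggs $5.74: groceries → 0% + 1.5% municipal = 1.5% → $0.0861
Unrounded tax sum = $33.91605 → $33.92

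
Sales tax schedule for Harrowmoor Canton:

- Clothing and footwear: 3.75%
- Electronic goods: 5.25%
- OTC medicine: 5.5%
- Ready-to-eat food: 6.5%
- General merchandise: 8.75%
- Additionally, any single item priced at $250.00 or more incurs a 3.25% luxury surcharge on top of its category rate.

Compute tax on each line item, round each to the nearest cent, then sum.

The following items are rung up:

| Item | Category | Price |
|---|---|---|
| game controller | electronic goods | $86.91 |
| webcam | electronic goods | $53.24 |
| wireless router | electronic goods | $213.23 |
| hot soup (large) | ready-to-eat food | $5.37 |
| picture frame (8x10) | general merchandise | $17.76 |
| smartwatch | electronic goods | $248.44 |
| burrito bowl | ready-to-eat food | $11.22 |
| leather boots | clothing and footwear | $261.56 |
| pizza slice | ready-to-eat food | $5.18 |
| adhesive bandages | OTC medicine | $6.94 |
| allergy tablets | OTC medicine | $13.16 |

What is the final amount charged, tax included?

Game controller $86.91: electronic goods → 5.25% → $4.56
Webcam $53.24: electronic goods → 5.25% → $2.80
Wireless router $213.23: electronic goods → 5.25% → $11.19
Hot soup (large) $5.37: ready-to-eat food → 6.5% → $0.35
Picture frame (8x10) $17.76: general merchandise → 8.75% → $1.55
Smartwatch $248.44: electronic goods → 5.25% → $13.04
Burrito bowl $11.22: ready-to-eat food → 6.5% → $0.73
Leather boots $261.56: clothing and footwear → 3.75% + 3.25% surcharge = 7% → $18.31
Pizza slice $5.18: ready-to-eat food → 6.5% → $0.34
Adhesive bandages $6.94: OTC medicine → 5.5% → $0.38
Allergy tablets $13.16: OTC medicine → 5.5% → $0.72
Subtotal = $923.01; tax = $53.97; total due = $976.98

$976.98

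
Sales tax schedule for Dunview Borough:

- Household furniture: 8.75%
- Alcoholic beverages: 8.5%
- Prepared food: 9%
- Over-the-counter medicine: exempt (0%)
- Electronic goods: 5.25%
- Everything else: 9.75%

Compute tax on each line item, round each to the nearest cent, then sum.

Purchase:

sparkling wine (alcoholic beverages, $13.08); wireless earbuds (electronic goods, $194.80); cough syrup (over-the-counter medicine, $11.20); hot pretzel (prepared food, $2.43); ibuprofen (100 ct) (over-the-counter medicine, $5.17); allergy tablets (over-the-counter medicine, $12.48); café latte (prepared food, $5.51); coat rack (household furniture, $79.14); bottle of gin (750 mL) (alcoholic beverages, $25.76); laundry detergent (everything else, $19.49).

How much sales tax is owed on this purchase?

$23.07

Sparkling wine $13.08: alcoholic beverages → 8.5% → $1.11
Wireless earbuds $194.80: electronic goods → 5.25% → $10.23
Cough syrup $11.20: over-the-counter medicine → 0% → $0.00
Hot pretzel $2.43: prepared food → 9% → $0.22
Ibuprofen (100 ct) $5.17: over-the-counter medicine → 0% → $0.00
Allergy tablets $12.48: over-the-counter medicine → 0% → $0.00
Café latte $5.51: prepared food → 9% → $0.50
Coat rack $79.14: household furniture → 8.75% → $6.92
Bottle of gin (750 mL) $25.76: alcoholic beverages → 8.5% → $2.19
Laundry detergent $19.49: everything else → 9.75% → $1.90
Total tax = $1.11 + $10.23 + $0.22 + $0.50 + $6.92 + $2.19 + $1.90 = $23.07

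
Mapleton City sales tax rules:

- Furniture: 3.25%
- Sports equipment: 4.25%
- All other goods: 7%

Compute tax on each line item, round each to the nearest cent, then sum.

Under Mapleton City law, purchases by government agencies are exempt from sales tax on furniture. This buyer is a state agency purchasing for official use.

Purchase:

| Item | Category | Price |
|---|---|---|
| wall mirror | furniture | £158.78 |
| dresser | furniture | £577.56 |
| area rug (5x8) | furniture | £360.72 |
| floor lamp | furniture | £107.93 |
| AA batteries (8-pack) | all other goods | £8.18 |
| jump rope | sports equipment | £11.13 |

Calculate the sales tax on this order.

Wall mirror £158.78: furniture, buyer-exempt → 0% → £0.00
Dresser £577.56: furniture, buyer-exempt → 0% → £0.00
Area rug (5x8) £360.72: furniture, buyer-exempt → 0% → £0.00
Floor lamp £107.93: furniture, buyer-exempt → 0% → £0.00
AA batteries (8-pack) £8.18: all other goods → 7% → £0.57
Jump rope £11.13: sports equipment → 4.25% → £0.47
Total tax = £0.57 + £0.47 = £1.04

£1.04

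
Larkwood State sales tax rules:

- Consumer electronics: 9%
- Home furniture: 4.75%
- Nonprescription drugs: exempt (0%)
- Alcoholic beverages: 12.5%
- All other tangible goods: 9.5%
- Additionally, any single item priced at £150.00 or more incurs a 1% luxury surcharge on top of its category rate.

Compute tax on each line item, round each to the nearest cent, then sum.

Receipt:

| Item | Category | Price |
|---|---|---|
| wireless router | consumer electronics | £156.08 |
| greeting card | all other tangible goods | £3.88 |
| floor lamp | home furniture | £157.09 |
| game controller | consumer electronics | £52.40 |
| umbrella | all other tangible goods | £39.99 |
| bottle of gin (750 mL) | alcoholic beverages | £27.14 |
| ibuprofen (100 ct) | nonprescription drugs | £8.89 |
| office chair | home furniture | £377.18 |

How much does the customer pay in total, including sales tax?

£881.26

Wireless router £156.08: consumer electronics → 9% + 1% surcharge = 10% → £15.61
Greeting card £3.88: all other tangible goods → 9.5% → £0.37
Floor lamp £157.09: home furniture → 4.75% + 1% surcharge = 5.75% → £9.03
Game controller £52.40: consumer electronics → 9% → £4.72
Umbrella £39.99: all other tangible goods → 9.5% → £3.80
Bottle of gin (750 mL) £27.14: alcoholic beverages → 12.5% → £3.39
Ibuprofen (100 ct) £8.89: nonprescription drugs → 0% → £0.00
Office chair £377.18: home furniture → 4.75% + 1% surcharge = 5.75% → £21.69
Subtotal = £822.65; tax = £58.61; total due = £881.26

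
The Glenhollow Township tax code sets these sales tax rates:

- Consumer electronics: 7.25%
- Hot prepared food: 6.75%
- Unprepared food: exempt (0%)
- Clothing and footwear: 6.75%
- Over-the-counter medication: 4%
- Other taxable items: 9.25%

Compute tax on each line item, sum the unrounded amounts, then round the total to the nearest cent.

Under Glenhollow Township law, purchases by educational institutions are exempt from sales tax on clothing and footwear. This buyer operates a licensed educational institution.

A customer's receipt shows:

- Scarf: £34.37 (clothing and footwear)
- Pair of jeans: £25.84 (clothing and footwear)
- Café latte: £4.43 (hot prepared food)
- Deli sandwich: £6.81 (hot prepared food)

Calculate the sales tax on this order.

£0.76

Scarf £34.37: clothing and footwear, buyer-exempt → 0% → £0.00
Pair of jeans £25.84: clothing and footwear, buyer-exempt → 0% → £0.00
Café latte £4.43: hot prepared food → 6.75% → £0.299025
Deli sandwich £6.81: hot prepared food → 6.75% → £0.459675
Unrounded tax sum = £0.7587 → £0.76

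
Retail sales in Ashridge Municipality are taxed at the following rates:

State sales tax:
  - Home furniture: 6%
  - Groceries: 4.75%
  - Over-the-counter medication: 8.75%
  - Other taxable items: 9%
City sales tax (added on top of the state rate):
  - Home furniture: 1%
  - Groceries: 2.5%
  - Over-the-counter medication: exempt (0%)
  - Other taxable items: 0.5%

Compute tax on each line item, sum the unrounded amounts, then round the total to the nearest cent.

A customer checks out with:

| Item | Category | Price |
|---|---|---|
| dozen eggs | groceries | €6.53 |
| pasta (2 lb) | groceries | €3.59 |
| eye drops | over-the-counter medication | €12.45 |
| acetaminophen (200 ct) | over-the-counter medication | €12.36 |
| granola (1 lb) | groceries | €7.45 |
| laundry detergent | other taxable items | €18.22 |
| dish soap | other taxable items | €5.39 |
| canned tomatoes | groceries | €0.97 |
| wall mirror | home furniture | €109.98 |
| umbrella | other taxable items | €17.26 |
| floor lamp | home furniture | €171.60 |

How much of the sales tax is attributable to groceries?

€1.34

Dozen eggs €6.53: groceries → 4.75% + 2.5% city = 7.25% → €0.473425
Pasta (2 lb) €3.59: groceries → 4.75% + 2.5% city = 7.25% → €0.260275
Granola (1 lb) €7.45: groceries → 4.75% + 2.5% city = 7.25% → €0.540125
Canned tomatoes €0.97: groceries → 4.75% + 2.5% city = 7.25% → €0.070325
Tax on groceries: unrounded sum = €1.34415 → €1.34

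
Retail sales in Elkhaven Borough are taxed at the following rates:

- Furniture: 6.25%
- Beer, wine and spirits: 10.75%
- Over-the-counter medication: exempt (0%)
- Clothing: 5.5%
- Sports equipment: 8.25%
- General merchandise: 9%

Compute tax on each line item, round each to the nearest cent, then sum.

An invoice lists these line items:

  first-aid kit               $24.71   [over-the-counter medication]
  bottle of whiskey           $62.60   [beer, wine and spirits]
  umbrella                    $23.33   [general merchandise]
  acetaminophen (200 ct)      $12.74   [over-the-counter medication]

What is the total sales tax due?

First-aid kit $24.71: over-the-counter medication → 0% → $0.00
Bottle of whiskey $62.60: beer, wine and spirits → 10.75% → $6.73
Umbrella $23.33: general merchandise → 9% → $2.10
Acetaminophen (200 ct) $12.74: over-the-counter medication → 0% → $0.00
Total tax = $6.73 + $2.10 = $8.83

$8.83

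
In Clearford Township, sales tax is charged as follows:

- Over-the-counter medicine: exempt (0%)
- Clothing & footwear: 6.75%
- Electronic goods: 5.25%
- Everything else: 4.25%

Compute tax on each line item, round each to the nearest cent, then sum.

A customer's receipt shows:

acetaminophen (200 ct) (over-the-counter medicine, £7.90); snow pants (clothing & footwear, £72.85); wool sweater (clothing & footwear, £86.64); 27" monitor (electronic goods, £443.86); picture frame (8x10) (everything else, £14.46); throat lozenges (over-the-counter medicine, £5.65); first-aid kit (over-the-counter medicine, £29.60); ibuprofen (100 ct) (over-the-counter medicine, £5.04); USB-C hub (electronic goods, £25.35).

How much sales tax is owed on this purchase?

£36.01

Acetaminophen (200 ct) £7.90: over-the-counter medicine → 0% → £0.00
Snow pants £72.85: clothing & footwear → 6.75% → £4.92
Wool sweater £86.64: clothing & footwear → 6.75% → £5.85
27" monitor £443.86: electronic goods → 5.25% → £23.30
Picture frame (8x10) £14.46: everything else → 4.25% → £0.61
Throat lozenges £5.65: over-the-counter medicine → 0% → £0.00
First-aid kit £29.60: over-the-counter medicine → 0% → £0.00
Ibuprofen (100 ct) £5.04: over-the-counter medicine → 0% → £0.00
USB-C hub £25.35: electronic goods → 5.25% → £1.33
Total tax = £4.92 + £5.85 + £23.30 + £0.61 + £1.33 = £36.01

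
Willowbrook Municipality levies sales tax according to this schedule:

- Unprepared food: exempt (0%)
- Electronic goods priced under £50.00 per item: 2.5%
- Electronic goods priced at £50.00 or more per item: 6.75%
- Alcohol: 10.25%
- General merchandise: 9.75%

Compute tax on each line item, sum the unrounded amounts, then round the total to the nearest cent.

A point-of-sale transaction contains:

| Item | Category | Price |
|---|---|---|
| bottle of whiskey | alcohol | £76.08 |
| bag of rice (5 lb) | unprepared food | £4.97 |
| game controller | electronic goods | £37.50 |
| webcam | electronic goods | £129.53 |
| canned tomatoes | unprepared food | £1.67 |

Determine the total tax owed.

Bottle of whiskey £76.08: alcohol → 10.25% → £7.7982
Bag of rice (5 lb) £4.97: unprepared food → 0% → £0.00
Game controller £37.50: electronic goods, under £50.00 → 2.5% → £0.9375
Webcam £129.53: electronic goods, £50.00 or more → 6.75% → £8.743275
Canned tomatoes £1.67: unprepared food → 0% → £0.00
Unrounded tax sum = £17.478975 → £17.48

£17.48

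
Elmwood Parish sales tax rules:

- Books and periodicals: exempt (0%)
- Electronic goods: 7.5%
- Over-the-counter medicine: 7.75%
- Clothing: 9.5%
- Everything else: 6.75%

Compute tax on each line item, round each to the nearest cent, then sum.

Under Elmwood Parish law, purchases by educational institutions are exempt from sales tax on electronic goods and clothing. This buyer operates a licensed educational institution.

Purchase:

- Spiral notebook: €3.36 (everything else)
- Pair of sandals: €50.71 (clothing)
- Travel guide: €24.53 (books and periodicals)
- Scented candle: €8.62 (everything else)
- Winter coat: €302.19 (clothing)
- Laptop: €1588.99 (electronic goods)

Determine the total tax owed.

Spiral notebook €3.36: everything else → 6.75% → €0.23
Pair of sandals €50.71: clothing, buyer-exempt → 0% → €0.00
Travel guide €24.53: books and periodicals → 0% → €0.00
Scented candle €8.62: everything else → 6.75% → €0.58
Winter coat €302.19: clothing, buyer-exempt → 0% → €0.00
Laptop €1588.99: electronic goods, buyer-exempt → 0% → €0.00
Total tax = €0.23 + €0.58 = €0.81

€0.81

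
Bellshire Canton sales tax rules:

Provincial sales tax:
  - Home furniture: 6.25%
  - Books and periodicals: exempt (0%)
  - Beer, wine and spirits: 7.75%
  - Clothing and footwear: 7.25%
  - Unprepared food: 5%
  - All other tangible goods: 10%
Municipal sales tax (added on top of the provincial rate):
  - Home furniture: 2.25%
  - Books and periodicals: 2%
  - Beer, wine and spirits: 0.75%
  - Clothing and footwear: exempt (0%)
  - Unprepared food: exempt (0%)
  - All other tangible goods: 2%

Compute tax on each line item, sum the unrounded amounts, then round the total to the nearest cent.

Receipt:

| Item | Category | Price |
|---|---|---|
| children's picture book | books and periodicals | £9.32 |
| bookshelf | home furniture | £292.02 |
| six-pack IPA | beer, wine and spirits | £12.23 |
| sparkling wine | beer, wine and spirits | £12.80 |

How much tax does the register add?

£27.14

Children's picture book £9.32: books and periodicals → 0% + 2% municipal = 2% → £0.1864
Bookshelf £292.02: home furniture → 6.25% + 2.25% municipal = 8.5% → £24.8217
Six-pack IPA £12.23: beer, wine and spirits → 7.75% + 0.75% municipal = 8.5% → £1.03955
Sparkling wine £12.80: beer, wine and spirits → 7.75% + 0.75% municipal = 8.5% → £1.088
Unrounded tax sum = £27.13565 → £27.14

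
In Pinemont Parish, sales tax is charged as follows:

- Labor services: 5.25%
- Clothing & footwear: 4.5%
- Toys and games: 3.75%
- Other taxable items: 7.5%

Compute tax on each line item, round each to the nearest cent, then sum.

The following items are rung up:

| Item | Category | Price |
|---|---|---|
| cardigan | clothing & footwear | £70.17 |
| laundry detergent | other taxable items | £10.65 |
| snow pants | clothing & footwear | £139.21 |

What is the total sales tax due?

£10.22

Cardigan £70.17: clothing & footwear → 4.5% → £3.16
Laundry detergent £10.65: other taxable items → 7.5% → £0.80
Snow pants £139.21: clothing & footwear → 4.5% → £6.26
Total tax = £3.16 + £0.80 + £6.26 = £10.22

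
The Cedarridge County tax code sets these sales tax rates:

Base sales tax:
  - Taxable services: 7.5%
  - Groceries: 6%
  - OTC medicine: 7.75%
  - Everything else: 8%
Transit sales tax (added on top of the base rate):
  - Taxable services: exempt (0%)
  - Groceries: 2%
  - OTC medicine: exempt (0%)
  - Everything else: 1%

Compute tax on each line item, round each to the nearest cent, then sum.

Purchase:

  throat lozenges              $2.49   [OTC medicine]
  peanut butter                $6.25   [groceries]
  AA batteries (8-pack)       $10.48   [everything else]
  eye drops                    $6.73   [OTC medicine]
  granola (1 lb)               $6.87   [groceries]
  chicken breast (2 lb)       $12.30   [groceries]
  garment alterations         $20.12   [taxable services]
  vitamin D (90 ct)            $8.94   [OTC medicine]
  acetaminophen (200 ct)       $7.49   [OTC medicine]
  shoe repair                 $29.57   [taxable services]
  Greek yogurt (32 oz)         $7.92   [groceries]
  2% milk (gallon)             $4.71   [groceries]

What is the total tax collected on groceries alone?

$3.04

Peanut butter $6.25: groceries → 6% + 2% transit = 8% → $0.50
Granola (1 lb) $6.87: groceries → 6% + 2% transit = 8% → $0.55
Chicken breast (2 lb) $12.30: groceries → 6% + 2% transit = 8% → $0.98
Greek yogurt (32 oz) $7.92: groceries → 6% + 2% transit = 8% → $0.63
2% milk (gallon) $4.71: groceries → 6% + 2% transit = 8% → $0.38
Tax on groceries = $0.50 + $0.55 + $0.98 + $0.63 + $0.38 = $3.04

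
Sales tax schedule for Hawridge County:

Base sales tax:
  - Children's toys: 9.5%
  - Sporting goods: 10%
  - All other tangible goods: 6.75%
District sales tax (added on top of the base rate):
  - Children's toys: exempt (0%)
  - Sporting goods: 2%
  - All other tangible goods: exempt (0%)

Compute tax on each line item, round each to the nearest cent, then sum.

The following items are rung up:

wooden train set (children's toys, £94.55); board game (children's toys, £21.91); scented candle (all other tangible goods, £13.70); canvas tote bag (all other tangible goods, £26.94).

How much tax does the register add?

Wooden train set £94.55: children's toys → 9.5% + 0% district = 9.5% → £8.98
Board game £21.91: children's toys → 9.5% + 0% district = 9.5% → £2.08
Scented candle £13.70: all other tangible goods → 6.75% + 0% district = 6.75% → £0.92
Canvas tote bag £26.94: all other tangible goods → 6.75% + 0% district = 6.75% → £1.82
Total tax = £8.98 + £2.08 + £0.92 + £1.82 = £13.80

£13.80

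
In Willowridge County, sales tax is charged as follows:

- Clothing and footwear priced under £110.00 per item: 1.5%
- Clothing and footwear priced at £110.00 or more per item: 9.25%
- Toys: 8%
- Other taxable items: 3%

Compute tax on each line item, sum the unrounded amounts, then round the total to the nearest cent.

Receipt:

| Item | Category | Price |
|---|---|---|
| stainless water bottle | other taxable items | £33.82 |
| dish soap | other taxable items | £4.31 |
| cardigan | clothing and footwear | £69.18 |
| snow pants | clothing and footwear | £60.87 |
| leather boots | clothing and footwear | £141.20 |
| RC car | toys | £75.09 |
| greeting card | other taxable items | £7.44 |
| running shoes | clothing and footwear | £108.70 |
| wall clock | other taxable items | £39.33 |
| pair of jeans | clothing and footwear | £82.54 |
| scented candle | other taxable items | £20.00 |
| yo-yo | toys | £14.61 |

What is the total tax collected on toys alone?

£7.18

RC car £75.09: toys → 8% → £6.0072
Yo-yo £14.61: toys → 8% → £1.1688
Tax on toys: unrounded sum = £7.176 → £7.18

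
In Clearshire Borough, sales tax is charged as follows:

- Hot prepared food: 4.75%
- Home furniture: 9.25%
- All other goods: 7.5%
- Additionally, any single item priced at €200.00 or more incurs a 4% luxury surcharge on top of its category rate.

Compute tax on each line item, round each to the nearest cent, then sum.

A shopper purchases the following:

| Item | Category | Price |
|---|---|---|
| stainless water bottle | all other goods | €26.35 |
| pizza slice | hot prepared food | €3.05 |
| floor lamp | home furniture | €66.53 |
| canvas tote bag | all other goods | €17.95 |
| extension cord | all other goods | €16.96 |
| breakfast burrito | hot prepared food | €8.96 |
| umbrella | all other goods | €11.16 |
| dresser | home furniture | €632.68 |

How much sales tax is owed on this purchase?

€95.99

Stainless water bottle €26.35: all other goods → 7.5% → €1.98
Pizza slice €3.05: hot prepared food → 4.75% → €0.14
Floor lamp €66.53: home furniture → 9.25% → €6.15
Canvas tote bag €17.95: all other goods → 7.5% → €1.35
Extension cord €16.96: all other goods → 7.5% → €1.27
Breakfast burrito €8.96: hot prepared food → 4.75% → €0.43
Umbrella €11.16: all other goods → 7.5% → €0.84
Dresser €632.68: home furniture → 9.25% + 4% surcharge = 13.25% → €83.83
Total tax = €1.98 + €0.14 + €6.15 + €1.35 + €1.27 + €0.43 + €0.84 + €83.83 = €95.99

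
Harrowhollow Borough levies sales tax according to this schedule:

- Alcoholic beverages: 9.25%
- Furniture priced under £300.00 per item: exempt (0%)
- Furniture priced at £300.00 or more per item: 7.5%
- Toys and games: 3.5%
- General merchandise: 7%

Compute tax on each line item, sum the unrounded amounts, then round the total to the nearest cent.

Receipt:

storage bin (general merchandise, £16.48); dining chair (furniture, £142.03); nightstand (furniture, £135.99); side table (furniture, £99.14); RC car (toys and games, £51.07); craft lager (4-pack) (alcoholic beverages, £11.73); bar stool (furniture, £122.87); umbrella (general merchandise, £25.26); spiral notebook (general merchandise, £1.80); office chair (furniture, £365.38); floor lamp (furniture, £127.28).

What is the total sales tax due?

£33.32

Storage bin £16.48: general merchandise → 7% → £1.1536
Dining chair £142.03: furniture, under £300.00 → 0% → £0.00
Nightstand £135.99: furniture, under £300.00 → 0% → £0.00
Side table £99.14: furniture, under £300.00 → 0% → £0.00
RC car £51.07: toys and games → 3.5% → £1.78745
Craft lager (4-pack) £11.73: alcoholic beverages → 9.25% → £1.085025
Bar stool £122.87: furniture, under £300.00 → 0% → £0.00
Umbrella £25.26: general merchandise → 7% → £1.7682
Spiral notebook £1.80: general merchandise → 7% → £0.126
Office chair £365.38: furniture, £300.00 or more → 7.5% → £27.4035
Floor lamp £127.28: furniture, under £300.00 → 0% → £0.00
Unrounded tax sum = £33.323775 → £33.32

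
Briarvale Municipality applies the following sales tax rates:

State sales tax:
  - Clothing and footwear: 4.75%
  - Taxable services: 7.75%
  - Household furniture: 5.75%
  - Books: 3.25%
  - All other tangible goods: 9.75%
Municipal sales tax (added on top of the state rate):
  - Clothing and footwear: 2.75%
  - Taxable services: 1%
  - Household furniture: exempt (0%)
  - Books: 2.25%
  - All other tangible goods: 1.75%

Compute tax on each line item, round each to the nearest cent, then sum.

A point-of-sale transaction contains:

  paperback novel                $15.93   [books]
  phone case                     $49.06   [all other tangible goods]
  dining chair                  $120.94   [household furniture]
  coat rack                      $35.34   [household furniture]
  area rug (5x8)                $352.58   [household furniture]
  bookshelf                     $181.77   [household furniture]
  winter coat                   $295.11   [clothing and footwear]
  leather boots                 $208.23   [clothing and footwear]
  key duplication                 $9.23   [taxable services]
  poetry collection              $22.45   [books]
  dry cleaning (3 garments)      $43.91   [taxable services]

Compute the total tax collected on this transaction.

Paperback novel $15.93: books → 3.25% + 2.25% municipal = 5.5% → $0.88
Phone case $49.06: all other tangible goods → 9.75% + 1.75% municipal = 11.5% → $5.64
Dining chair $120.94: household furniture → 5.75% + 0% municipal = 5.75% → $6.95
Coat rack $35.34: household furniture → 5.75% + 0% municipal = 5.75% → $2.03
Area rug (5x8) $352.58: household furniture → 5.75% + 0% municipal = 5.75% → $20.27
Bookshelf $181.77: household furniture → 5.75% + 0% municipal = 5.75% → $10.45
Winter coat $295.11: clothing and footwear → 4.75% + 2.75% municipal = 7.5% → $22.13
Leather boots $208.23: clothing and footwear → 4.75% + 2.75% municipal = 7.5% → $15.62
Key duplication $9.23: taxable services → 7.75% + 1% municipal = 8.75% → $0.81
Poetry collection $22.45: books → 3.25% + 2.25% municipal = 5.5% → $1.23
Dry cleaning (3 garments) $43.91: taxable services → 7.75% + 1% municipal = 8.75% → $3.84
Total tax = $0.88 + $5.64 + $6.95 + $2.03 + $20.27 + $10.45 + $22.13 + $15.62 + $0.81 + $1.23 + $3.84 = $89.85

$89.85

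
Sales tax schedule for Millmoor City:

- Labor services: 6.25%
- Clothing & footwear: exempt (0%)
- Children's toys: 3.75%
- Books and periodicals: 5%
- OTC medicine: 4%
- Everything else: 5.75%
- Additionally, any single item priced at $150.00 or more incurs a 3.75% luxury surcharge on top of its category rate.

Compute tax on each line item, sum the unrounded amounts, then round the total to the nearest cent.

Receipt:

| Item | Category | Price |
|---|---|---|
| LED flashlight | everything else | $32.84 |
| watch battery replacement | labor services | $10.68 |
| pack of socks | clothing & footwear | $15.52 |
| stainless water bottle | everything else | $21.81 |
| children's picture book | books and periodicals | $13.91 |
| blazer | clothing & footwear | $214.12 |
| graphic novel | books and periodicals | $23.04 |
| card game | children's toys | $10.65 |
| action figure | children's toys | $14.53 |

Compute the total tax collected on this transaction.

$14.63

LED flashlight $32.84: everything else → 5.75% → $1.8883
Watch battery replacement $10.68: labor services → 6.25% → $0.6675
Pack of socks $15.52: clothing & footwear → 0% → $0.00
Stainless water bottle $21.81: everything else → 5.75% → $1.254075
Children's picture book $13.91: books and periodicals → 5% → $0.6955
Blazer $214.12: clothing & footwear → 0% + 3.75% surcharge = 3.75% → $8.0295
Graphic novel $23.04: books and periodicals → 5% → $1.152
Card game $10.65: children's toys → 3.75% → $0.399375
Action figure $14.53: children's toys → 3.75% → $0.544875
Unrounded tax sum = $14.631125 → $14.63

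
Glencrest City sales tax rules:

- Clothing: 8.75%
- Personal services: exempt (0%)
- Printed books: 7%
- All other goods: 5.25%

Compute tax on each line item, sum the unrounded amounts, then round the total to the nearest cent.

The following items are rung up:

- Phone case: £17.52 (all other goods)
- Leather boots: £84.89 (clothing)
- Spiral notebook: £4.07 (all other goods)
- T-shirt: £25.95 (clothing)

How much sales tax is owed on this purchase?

£10.83

Phone case £17.52: all other goods → 5.25% → £0.9198
Leather boots £84.89: clothing → 8.75% → £7.427875
Spiral notebook £4.07: all other goods → 5.25% → £0.213675
T-shirt £25.95: clothing → 8.75% → £2.270625
Unrounded tax sum = £10.831975 → £10.83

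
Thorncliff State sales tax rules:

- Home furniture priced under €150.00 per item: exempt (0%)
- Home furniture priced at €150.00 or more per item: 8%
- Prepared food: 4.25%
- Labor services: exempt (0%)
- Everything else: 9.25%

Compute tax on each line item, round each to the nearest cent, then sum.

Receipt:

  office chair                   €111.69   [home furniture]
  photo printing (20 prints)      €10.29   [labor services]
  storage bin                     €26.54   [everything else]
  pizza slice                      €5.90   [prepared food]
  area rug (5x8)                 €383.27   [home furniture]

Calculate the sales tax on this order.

Office chair €111.69: home furniture, under €150.00 → 0% → €0.00
Photo printing (20 prints) €10.29: labor services → 0% → €0.00
Storage bin €26.54: everything else → 9.25% → €2.45
Pizza slice €5.90: prepared food → 4.25% → €0.25
Area rug (5x8) €383.27: home furniture, €150.00 or more → 8% → €30.66
Total tax = €2.45 + €0.25 + €30.66 = €33.36

€33.36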